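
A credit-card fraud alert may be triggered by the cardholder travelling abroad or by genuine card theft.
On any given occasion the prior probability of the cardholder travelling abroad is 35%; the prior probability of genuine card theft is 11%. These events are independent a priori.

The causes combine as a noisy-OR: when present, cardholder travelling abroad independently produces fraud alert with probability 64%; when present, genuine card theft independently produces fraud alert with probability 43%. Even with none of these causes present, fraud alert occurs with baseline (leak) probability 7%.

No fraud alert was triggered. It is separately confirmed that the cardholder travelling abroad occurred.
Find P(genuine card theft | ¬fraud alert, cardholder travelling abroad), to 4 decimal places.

P(genuine card theft | ¬fraud alert, cardholder travelling abroad) ≈ 0.0658

Under noisy-OR, P(fraud alert | causes) = 1 − (1−0.07)·∏(1−qᵢ) over the active causes.
Numerator (weight on configurations with genuine card theft): 0.190836*0.11 = 0.020992
Normalizer over all consistent configurations: 0.3348*0.89 + 0.190836*0.11 = 0.318964
Posterior = 0.020992 / 0.318964 ≈ 0.0658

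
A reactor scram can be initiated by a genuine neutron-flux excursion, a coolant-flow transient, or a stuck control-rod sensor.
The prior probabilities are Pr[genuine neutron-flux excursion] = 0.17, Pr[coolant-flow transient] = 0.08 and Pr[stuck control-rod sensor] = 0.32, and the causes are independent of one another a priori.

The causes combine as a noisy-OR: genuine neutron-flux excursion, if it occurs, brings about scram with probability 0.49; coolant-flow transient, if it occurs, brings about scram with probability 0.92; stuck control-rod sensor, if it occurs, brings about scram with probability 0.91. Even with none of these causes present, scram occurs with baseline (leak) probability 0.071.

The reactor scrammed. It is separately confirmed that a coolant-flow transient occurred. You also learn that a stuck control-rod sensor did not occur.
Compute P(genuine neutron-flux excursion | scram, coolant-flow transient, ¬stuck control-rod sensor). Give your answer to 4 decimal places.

Under noisy-OR, P(scram | causes) = 1 − (1−0.071)·∏(1−qᵢ) over the active causes.
P(scram | coolant-flow transient, ¬stuck control-rod sensor) = 0.92568*0.83 + 0.962097*0.17 = 0.768314 + 0.163556 = 0.931870
Restricting to configurations with genuine neutron-flux excursion present: 0.962097*0.17 = 0.163556.
P(genuine neutron-flux excursion | scram, coolant-flow transient, ¬stuck control-rod sensor) = 0.163556 / 0.931870 ≈ 0.1755

P(genuine neutron-flux excursion | scram, coolant-flow transient, ¬stuck control-rod sensor) ≈ 0.1755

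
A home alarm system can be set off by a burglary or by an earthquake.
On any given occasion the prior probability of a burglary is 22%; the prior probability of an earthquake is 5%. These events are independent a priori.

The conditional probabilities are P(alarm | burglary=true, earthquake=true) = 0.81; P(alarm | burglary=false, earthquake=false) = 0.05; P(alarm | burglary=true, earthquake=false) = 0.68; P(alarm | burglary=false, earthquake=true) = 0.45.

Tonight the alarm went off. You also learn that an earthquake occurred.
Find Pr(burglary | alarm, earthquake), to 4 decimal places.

Pr(burglary | alarm, earthquake) ≈ 0.3367

P(alarm | earthquake) = 0.45×0.78 + 0.81×0.22 = 0.351000 + 0.178200 = 0.529200
The burglary-present share is 0.81×0.22 = 0.178200.
Hence the posterior is 0.178200/0.529200 ≈ 0.3367.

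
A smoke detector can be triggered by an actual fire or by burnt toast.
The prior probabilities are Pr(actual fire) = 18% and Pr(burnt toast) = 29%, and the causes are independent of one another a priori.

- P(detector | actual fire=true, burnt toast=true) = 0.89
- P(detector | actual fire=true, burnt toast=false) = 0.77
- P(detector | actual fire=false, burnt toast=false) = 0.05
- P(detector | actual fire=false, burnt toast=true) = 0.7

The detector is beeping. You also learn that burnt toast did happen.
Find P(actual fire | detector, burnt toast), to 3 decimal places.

P(detector | burnt toast) = 0.7×0.82 + 0.89×0.18 = 0.574000 + 0.160200 = 0.734200
Of this, 0.160200 comes from 0.89×0.18 (the actual fire=true cases).
Hence the posterior is 0.160200/0.734200 ≈ 0.218.

P(actual fire | detector, burnt toast) ≈ 0.218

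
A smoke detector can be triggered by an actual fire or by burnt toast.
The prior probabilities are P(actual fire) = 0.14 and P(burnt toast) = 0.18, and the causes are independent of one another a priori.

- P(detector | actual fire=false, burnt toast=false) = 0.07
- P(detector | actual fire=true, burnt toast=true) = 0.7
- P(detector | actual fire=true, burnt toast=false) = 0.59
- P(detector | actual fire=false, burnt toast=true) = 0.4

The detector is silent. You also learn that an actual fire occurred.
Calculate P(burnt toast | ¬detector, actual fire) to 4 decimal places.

P(burnt toast | ¬detector, actual fire) ≈ 0.1384

Sum P(¬detector|·) weighted by the priors over both values of burnt toast:
  P(¬detector | actual fire) = 0.41×0.82 + 0.3×0.18
        = 0.336200 + 0.054000 = 0.390200
Keeping only the burnt toast-present terms gives 0.054000, so
  P(burnt toast | ¬detector, actual fire) = 0.054000 / 0.390200 ≈ 0.1384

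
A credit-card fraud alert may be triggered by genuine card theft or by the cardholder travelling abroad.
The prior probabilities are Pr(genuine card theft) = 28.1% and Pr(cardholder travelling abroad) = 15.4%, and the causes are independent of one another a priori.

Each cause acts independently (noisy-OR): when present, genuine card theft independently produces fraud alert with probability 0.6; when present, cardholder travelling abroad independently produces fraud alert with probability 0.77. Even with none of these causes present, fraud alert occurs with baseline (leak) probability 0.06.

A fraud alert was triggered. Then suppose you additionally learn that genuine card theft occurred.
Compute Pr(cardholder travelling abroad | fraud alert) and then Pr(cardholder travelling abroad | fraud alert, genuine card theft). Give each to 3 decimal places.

Pr(cardholder travelling abroad | fraud alert) ≈ 0.406; Pr(cardholder travelling abroad | fraud alert, genuine card theft) ≈ 0.210

Under noisy-OR, P(fraud alert | causes) = 1 − (1−0.06)·∏(1−qᵢ) over the active causes.
Sum P(fraud alert|·) weighted by the priors over the 4 (genuine card theft, cardholder travelling abroad) configurations:
  P(fraud alert) = 0.06*0.719*0.846 + 0.7838*0.719*0.154 + 0.624*0.281*0.846 + 0.91352*0.281*0.154
        = 0.036496 + 0.086787 + 0.148341 + 0.039532 = 0.311156
Keeping only the cardholder travelling abroad-present terms gives 0.126319, so
  P(cardholder travelling abroad | fraud alert) = 0.126319 / 0.311156 ≈ 0.406

Now condition on the additional information:
By total probability over both values of cardholder travelling abroad:
  P(fraud alert | genuine card theft) = 0.624·0.846 + 0.91352·0.154
        = 0.527904 + 0.140682 = 0.668586
Configurations with cardholder travelling abroad contribute 0.140682, so
  P(cardholder travelling abroad | fraud alert, genuine card theft) = 0.140682 / 0.668586 ≈ 0.210
This is intercausal reasoning (explaining away): once genuine card theft accounts for the fraud alert, cardholder travelling abroad becomes less likely.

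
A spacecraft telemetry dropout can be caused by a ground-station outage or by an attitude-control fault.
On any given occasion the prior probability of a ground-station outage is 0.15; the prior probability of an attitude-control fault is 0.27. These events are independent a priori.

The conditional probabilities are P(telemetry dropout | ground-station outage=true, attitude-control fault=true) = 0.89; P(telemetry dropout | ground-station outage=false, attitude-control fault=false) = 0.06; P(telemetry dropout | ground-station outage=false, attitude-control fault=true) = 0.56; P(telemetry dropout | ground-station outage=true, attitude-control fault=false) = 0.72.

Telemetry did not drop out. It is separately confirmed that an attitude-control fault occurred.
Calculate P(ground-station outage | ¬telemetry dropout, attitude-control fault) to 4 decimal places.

P(ground-station outage | ¬telemetry dropout, attitude-control fault) ≈ 0.0423

By total probability over both values of ground-station outage:
  P(¬telemetry dropout | attitude-control fault) = 0.44·0.85 + 0.11·0.15
        = 0.374000 + 0.016500 = 0.390500
Keeping only the ground-station outage-present terms gives 0.016500, so
  P(ground-station outage | ¬telemetry dropout, attitude-control fault) = 0.016500 / 0.390500 ≈ 0.0423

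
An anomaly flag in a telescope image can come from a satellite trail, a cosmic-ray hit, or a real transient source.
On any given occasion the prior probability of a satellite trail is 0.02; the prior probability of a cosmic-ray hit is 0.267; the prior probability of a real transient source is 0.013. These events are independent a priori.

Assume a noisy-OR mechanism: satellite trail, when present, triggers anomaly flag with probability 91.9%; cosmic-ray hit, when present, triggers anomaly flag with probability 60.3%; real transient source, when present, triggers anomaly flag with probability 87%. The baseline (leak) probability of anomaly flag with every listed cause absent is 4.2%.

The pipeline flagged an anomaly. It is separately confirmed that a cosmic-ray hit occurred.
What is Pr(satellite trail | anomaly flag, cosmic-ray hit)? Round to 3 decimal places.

Pr(satellite trail | anomaly flag, cosmic-ray hit) ≈ 0.031

Under noisy-OR, P(anomaly flag | causes) = 1 − (1−0.042)·∏(1−qᵢ) over the active causes.
By total probability over the 4 (satellite trail, real transient source) configurations:
  P(anomaly flag | cosmic-ray hit) = 0.619674·0.98·0.987 + 0.950558·0.98·0.013 + 0.969194·0.02·0.987 + 0.995995·0.02·0.013
        = 0.599386 + 0.012110 + 0.019132 + 0.000259 = 0.630887
Keeping only the satellite trail-present terms gives 0.019391, so
  P(satellite trail | anomaly flag, cosmic-ray hit) = 0.019391 / 0.630887 ≈ 0.031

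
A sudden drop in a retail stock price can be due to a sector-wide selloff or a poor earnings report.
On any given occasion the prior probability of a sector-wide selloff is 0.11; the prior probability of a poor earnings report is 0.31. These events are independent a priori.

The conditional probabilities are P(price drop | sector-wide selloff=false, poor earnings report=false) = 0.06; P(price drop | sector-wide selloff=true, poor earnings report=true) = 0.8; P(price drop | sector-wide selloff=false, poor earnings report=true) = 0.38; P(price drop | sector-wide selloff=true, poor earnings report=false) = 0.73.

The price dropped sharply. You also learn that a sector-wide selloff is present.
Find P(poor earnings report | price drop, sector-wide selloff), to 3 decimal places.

P(poor earnings report | price drop, sector-wide selloff) ≈ 0.330

Weight on poor earnings report=true, given the evidence: 0.8*0.31 = 0.248000
The normalizing constant is 0.73*0.69 + 0.8*0.31 = 0.751700
P(poor earnings report | price drop, sector-wide selloff) = 0.248000/0.751700 ≈ 0.330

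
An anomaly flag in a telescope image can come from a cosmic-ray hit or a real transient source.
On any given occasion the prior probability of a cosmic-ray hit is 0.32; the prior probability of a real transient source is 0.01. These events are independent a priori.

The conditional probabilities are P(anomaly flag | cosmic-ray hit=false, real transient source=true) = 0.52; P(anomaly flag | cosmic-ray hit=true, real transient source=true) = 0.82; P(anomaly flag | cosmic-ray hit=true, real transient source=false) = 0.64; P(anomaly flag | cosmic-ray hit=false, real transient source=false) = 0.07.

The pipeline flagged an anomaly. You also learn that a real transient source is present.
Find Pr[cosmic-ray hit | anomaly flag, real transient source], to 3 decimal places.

Numerator (weight on configurations with cosmic-ray hit): 0.82×0.32 = 0.262400
Normalizer over all consistent configurations: 0.52×0.68 + 0.82×0.32 = 0.616000
Posterior = 0.262400 / 0.616000 ≈ 0.426

Pr[cosmic-ray hit | anomaly flag, real transient source] ≈ 0.426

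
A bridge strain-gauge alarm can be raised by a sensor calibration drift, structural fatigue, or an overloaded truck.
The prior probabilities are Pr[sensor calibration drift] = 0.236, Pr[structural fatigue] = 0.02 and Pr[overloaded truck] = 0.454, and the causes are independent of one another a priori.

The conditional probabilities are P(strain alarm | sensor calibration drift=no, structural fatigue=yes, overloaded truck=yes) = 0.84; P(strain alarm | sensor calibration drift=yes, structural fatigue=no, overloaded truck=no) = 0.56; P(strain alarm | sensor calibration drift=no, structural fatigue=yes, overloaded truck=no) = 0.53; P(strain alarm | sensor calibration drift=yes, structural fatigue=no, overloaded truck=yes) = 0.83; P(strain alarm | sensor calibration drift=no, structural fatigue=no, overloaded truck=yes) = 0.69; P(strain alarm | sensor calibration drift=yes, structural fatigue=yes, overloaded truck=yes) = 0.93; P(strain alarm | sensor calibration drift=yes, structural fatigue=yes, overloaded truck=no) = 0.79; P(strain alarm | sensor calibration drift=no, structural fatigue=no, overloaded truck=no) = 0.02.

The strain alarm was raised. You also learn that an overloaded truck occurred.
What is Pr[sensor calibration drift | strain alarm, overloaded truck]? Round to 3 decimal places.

Pr[sensor calibration drift | strain alarm, overloaded truck] ≈ 0.271

P(strain alarm | overloaded truck) = 0.69×0.764×0.98 + 0.84×0.764×0.02 + 0.83×0.236×0.98 + 0.93×0.236×0.02 = 0.516617 + 0.012835 + 0.191962 + 0.004390 = 0.725804
The sensor calibration drift-present share is 0.191962 + 0.004390 = 0.196352.
Hence the posterior is 0.196352/0.725804 ≈ 0.271.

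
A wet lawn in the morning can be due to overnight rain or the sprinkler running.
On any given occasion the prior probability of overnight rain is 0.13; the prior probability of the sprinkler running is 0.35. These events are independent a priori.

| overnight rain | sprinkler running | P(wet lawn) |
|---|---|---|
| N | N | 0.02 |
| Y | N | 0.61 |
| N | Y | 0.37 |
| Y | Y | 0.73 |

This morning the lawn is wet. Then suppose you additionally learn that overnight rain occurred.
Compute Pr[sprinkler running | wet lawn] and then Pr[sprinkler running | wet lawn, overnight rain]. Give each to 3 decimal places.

Pr[sprinkler running | wet lawn] ≈ 0.699; Pr[sprinkler running | wet lawn, overnight rain] ≈ 0.392

P(wet lawn) = 0.02·0.87·0.65 + 0.37·0.87·0.35 + 0.61·0.13·0.65 + 0.73·0.13·0.35 = 0.011310 + 0.112665 + 0.051545 + 0.033215 = 0.208735
Of this, 0.145880 comes from 0.112665 + 0.033215 (the sprinkler running=true cases).
Hence the posterior is 0.145880/0.208735 ≈ 0.699.

Now also conditioning on overnight rain=true:
Enumerate both values of sprinkler running and weight by the priors:
  P(wet lawn | overnight rain) = 0.61×0.65 + 0.73×0.35
        = 0.396500 + 0.255500 = 0.652000
The terms with sprinkler running present sum to 0.255500, so
  P(sprinkler running | wet lawn, overnight rain) = 0.255500 / 0.652000 ≈ 0.392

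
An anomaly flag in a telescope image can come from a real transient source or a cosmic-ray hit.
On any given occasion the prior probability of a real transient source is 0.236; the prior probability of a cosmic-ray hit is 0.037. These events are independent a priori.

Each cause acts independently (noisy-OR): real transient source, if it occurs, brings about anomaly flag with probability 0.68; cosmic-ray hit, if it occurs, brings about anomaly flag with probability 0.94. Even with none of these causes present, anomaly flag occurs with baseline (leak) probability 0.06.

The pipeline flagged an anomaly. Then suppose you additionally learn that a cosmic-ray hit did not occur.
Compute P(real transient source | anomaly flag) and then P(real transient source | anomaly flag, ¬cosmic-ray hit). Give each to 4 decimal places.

P(real transient source | anomaly flag) ≈ 0.7028; P(real transient source | anomaly flag, ¬cosmic-ray hit) ≈ 0.7826

Under noisy-OR, P(anomaly flag | causes) = 1 − (1−0.06)·∏(1−qᵢ) over the active causes.
Weight on real transient source=true, given the evidence: 0.158906 + 0.008574 = 0.167480
Denominator P(anomaly flag): 0.06×0.764×0.963 + 0.9436×0.764×0.037 + 0.6992×0.236×0.963 + 0.981952×0.236×0.037 = 0.238298
Posterior = 0.167480 / 0.238298 ≈ 0.7028

Now also conditioning on cosmic-ray hit≠true:
P(anomaly flag | ¬cosmic-ray hit) = 0.06*0.764 + 0.6992*0.236 = 0.045840 + 0.165011 = 0.210851
Of this, 0.165011 comes from 0.6992*0.236 (the real transient source=true cases).
Hence the posterior is 0.165011/0.210851 ≈ 0.7826.
With cosmic-ray hit excluded, real transient source must carry more of the explanatory weight for the anomaly flag.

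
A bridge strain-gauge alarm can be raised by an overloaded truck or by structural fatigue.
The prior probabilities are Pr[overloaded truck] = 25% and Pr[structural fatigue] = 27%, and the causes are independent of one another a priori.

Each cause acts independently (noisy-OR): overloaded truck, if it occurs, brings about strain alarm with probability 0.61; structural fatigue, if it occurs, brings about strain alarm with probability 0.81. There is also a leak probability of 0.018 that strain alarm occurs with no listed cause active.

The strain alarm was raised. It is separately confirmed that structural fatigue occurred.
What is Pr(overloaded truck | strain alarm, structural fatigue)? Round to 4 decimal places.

Under noisy-OR, P(strain alarm | causes) = 1 − (1−0.018)·∏(1−qᵢ) over the active causes.
Weight on overloaded truck=true, given the evidence: 0.927234*0.25 = 0.231809
Normalizer over all consistent configurations: 0.81342*0.75 + 0.927234*0.25 = 0.841874
Posterior = 0.231809 / 0.841874 ≈ 0.2753

Pr(overloaded truck | strain alarm, structural fatigue) ≈ 0.2753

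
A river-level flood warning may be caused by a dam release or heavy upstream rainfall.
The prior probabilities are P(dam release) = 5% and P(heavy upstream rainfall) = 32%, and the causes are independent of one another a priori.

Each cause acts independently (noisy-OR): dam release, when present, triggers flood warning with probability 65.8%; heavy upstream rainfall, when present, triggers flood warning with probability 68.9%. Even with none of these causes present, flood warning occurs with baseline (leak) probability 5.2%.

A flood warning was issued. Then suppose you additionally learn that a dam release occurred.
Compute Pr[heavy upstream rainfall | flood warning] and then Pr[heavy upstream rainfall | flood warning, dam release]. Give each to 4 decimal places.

Pr[heavy upstream rainfall | flood warning] ≈ 0.8017; Pr[heavy upstream rainfall | flood warning, dam release] ≈ 0.3850

Under noisy-OR, P(flood warning | causes) = 1 − (1−0.052)·∏(1−qᵢ) over the active causes.
Sum P(flood warning|·) weighted by the priors over the 4 (dam release, heavy upstream rainfall) configurations:
  P(flood warning) = 0.052×0.95×0.68 + 0.705172×0.95×0.32 + 0.675784×0.05×0.68 + 0.899169×0.05×0.32
        = 0.033592 + 0.214372 + 0.022977 + 0.014387 = 0.285328
Configurations with heavy upstream rainfall contribute 0.228759, so
  P(heavy upstream rainfall | flood warning) = 0.228759 / 0.285328 ≈ 0.8017

Now also conditioning on dam release=true:
Enumerate both values of heavy upstream rainfall and weight by the priors:
  P(flood warning | dam release) = 0.675784*0.68 + 0.899169*0.32
        = 0.459533 + 0.287734 = 0.747267
The terms with heavy upstream rainfall present sum to 0.287734, so
  P(heavy upstream rainfall | flood warning, dam release) = 0.287734 / 0.747267 ≈ 0.3850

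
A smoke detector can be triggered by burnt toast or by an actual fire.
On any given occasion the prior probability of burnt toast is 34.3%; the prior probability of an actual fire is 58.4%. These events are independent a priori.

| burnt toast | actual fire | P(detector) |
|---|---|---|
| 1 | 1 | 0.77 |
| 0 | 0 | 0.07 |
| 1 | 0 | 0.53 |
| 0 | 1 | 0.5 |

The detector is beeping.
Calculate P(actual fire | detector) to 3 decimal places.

Enumerate the 4 (burnt toast, actual fire) configurations and weight by the priors:
  P(detector) = 0.07*0.657*0.416 + 0.5*0.657*0.584 + 0.53*0.343*0.416 + 0.77*0.343*0.584
        = 0.019132 + 0.191844 + 0.075625 + 0.154240 = 0.440841
Configurations with actual fire contribute 0.346084, so
  P(actual fire | detector) = 0.346084 / 0.440841 ≈ 0.785

P(actual fire | detector) ≈ 0.785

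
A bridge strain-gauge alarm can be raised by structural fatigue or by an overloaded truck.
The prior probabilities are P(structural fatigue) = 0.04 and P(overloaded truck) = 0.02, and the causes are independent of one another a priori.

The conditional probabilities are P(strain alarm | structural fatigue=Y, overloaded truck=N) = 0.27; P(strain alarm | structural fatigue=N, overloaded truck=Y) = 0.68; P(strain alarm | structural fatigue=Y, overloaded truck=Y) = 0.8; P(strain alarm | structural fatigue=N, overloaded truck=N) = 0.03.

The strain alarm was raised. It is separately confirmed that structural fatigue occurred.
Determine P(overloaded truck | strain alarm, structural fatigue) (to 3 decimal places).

P(strain alarm | structural fatigue) = 0.27×0.98 + 0.8×0.02 = 0.264600 + 0.016000 = 0.280600
Of this, 0.016000 comes from 0.8×0.02 (the overloaded truck=true cases).
Hence the posterior is 0.016000/0.280600 ≈ 0.057.

P(overloaded truck | strain alarm, structural fatigue) ≈ 0.057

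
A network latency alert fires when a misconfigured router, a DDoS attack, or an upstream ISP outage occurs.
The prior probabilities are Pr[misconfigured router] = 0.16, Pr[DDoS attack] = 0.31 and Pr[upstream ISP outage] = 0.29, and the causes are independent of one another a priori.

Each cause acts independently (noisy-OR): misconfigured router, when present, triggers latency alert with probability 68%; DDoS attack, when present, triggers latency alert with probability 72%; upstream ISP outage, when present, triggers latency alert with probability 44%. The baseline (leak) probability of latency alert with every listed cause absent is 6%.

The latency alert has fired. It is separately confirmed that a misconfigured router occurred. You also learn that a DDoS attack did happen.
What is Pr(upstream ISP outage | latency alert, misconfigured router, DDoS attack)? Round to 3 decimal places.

Pr(upstream ISP outage | latency alert, misconfigured router, DDoS attack) ≈ 0.298

Under noisy-OR, P(latency alert | causes) = 1 − (1−0.06)·∏(1−qᵢ) over the active causes.
By total probability over both values of upstream ISP outage:
  P(latency alert | misconfigured router, DDoS attack) = 0.915776×0.71 + 0.952835×0.29
        = 0.650201 + 0.276322 = 0.926523
Configurations with upstream ISP outage contribute 0.276322, so
  P(upstream ISP outage | latency alert, misconfigured router, DDoS attack) = 0.276322 / 0.926523 ≈ 0.298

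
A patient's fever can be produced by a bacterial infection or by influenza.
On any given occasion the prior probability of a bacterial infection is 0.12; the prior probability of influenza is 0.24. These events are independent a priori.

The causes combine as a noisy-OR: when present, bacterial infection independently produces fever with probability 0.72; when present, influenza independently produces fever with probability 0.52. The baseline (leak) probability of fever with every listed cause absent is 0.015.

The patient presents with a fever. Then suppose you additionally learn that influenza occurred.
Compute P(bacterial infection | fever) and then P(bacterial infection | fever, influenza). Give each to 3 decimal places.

Under noisy-OR, P(fever | causes) = 1 − (1−0.015)·∏(1−qᵢ) over the active causes.
P(fever) = 0.015*0.88*0.76 + 0.5272*0.88*0.24 + 0.7242*0.12*0.76 + 0.867616*0.12*0.24 = 0.010032 + 0.111345 + 0.066047 + 0.024987 = 0.212411
Of this, 0.091034 comes from 0.066047 + 0.024987 (the bacterial infection=true cases).
P(bacterial infection | fever) = 0.091034 / 0.212411 ≈ 0.429

With the extra evidence:
Weight on bacterial infection=true, given the evidence: 0.867616·0.12 = 0.104114
The normalizing constant is 0.5272·0.88 + 0.867616·0.12 = 0.568050
P(bacterial infection | fever, influenza) = 0.104114/0.568050 ≈ 0.183
Conditioning on influenza lowers the posterior on bacterial infection: the classic explaining-away effect in a common-effect structure.

P(bacterial infection | fever) ≈ 0.429; P(bacterial infection | fever, influenza) ≈ 0.183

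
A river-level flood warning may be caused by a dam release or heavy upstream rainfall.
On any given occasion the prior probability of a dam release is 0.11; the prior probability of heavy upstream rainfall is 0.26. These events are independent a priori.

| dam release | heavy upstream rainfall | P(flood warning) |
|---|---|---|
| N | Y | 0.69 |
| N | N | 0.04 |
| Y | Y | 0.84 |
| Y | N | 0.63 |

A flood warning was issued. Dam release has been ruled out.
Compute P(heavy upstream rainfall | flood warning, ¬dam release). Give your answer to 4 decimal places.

By total probability over both values of heavy upstream rainfall:
  P(flood warning | ¬dam release) = 0.04·0.74 + 0.69·0.26
        = 0.029600 + 0.179400 = 0.209000
Configurations with heavy upstream rainfall contribute 0.179400, so
  P(heavy upstream rainfall | flood warning, ¬dam release) = 0.179400 / 0.209000 ≈ 0.8584

P(heavy upstream rainfall | flood warning, ¬dam release) ≈ 0.8584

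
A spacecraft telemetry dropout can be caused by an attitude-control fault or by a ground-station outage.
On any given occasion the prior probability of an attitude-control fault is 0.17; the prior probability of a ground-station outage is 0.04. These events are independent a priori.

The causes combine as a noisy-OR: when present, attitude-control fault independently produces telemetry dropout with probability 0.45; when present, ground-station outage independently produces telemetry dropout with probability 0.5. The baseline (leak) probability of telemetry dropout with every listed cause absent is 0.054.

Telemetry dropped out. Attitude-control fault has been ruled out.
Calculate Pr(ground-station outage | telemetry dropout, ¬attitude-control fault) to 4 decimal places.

Under noisy-OR, P(telemetry dropout | causes) = 1 − (1−0.054)·∏(1−qᵢ) over the active causes.
P(telemetry dropout | ¬attitude-control fault) = 0.054·0.96 + 0.527·0.04 = 0.051840 + 0.021080 = 0.072920
Of this, 0.021080 comes from 0.527·0.04 (the ground-station outage=true cases).
P(ground-station outage | telemetry dropout, ¬attitude-control fault) = 0.021080 / 0.072920 ≈ 0.2891

Pr(ground-station outage | telemetry dropout, ¬attitude-control fault) ≈ 0.2891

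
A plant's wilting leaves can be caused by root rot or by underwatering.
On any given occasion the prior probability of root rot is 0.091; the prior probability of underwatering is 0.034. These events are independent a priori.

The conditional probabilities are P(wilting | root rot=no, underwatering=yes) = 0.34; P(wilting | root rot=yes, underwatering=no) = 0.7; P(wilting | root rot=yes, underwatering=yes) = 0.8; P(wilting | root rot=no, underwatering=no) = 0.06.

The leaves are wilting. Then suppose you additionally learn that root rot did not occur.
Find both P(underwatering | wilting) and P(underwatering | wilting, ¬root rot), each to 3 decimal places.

P(underwatering | wilting) ≈ 0.102; P(underwatering | wilting, ¬root rot) ≈ 0.166

P(wilting) = 0.06×0.909×0.966 + 0.34×0.909×0.034 + 0.7×0.091×0.966 + 0.8×0.091×0.034 = 0.052686 + 0.010508 + 0.061534 + 0.002475 = 0.127203
Of this, 0.012983 comes from 0.010508 + 0.002475 (the underwatering=true cases).
P(underwatering | wilting) = 0.012983 / 0.127203 ≈ 0.102

Now also conditioning on root rot≠true:
By total probability over both values of underwatering:
  P(wilting | ¬root rot) = 0.06*0.966 + 0.34*0.034
        = 0.057960 + 0.011560 = 0.069520
Keeping only the underwatering-present terms gives 0.011560, so
  P(underwatering | wilting, ¬root rot) = 0.011560 / 0.069520 ≈ 0.166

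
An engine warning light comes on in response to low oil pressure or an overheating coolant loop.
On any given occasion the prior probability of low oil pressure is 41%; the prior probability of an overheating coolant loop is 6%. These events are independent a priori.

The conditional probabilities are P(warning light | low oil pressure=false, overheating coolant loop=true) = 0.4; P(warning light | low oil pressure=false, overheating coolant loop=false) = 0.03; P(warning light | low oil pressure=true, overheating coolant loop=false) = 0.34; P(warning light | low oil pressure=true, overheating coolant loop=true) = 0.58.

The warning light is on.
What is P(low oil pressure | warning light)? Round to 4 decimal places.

P(low oil pressure | warning light) ≈ 0.8251

By total probability over the 4 (low oil pressure, overheating coolant loop) configurations:
  P(warning light) = 0.03*0.59*0.94 + 0.4*0.59*0.06 + 0.34*0.41*0.94 + 0.58*0.41*0.06
        = 0.016638 + 0.014160 + 0.131036 + 0.014268 = 0.176102
Keeping only the low oil pressure-present terms gives 0.145304, so
  P(low oil pressure | warning light) = 0.145304 / 0.176102 ≈ 0.8251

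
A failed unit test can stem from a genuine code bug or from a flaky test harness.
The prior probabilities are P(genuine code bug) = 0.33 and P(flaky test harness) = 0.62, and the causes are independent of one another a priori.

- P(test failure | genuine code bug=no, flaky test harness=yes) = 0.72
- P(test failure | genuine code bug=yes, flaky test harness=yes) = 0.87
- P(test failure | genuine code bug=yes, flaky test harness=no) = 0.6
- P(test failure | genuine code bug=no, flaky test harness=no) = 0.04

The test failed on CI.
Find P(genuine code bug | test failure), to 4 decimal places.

P(genuine code bug | test failure) ≈ 0.4502

P(test failure) = 0.04·0.67·0.38 + 0.72·0.67·0.62 + 0.6·0.33·0.38 + 0.87·0.33·0.62 = 0.010184 + 0.299088 + 0.075240 + 0.178002 = 0.562514
Restricting to configurations with genuine code bug present: 0.075240 + 0.178002 = 0.253242.
P(genuine code bug | test failure) = 0.253242 / 0.562514 ≈ 0.4502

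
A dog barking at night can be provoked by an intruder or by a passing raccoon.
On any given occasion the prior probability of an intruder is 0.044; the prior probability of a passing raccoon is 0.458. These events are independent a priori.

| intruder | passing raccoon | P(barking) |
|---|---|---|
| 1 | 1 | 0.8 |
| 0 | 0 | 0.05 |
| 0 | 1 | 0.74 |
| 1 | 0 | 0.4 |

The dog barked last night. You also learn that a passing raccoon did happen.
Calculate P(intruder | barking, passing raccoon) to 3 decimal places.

By total probability over both values of intruder:
  P(barking | passing raccoon) = 0.74·0.956 + 0.8·0.044
        = 0.707440 + 0.035200 = 0.742640
Keeping only the intruder-present terms gives 0.035200, so
  P(intruder | barking, passing raccoon) = 0.035200 / 0.742640 ≈ 0.047

P(intruder | barking, passing raccoon) ≈ 0.047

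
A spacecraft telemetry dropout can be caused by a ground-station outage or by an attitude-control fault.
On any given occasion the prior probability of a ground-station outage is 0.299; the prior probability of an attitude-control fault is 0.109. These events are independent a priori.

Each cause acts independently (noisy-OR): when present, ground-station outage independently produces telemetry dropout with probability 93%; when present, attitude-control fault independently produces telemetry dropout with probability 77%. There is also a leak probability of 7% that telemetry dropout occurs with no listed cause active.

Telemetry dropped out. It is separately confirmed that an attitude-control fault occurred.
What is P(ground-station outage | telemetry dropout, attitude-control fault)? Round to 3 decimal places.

P(ground-station outage | telemetry dropout, attitude-control fault) ≈ 0.348

Under noisy-OR, P(telemetry dropout | causes) = 1 − (1−0.07)·∏(1−qᵢ) over the active causes.
P(telemetry dropout | attitude-control fault) = 0.7861×0.701 + 0.985027×0.299 = 0.551056 + 0.294523 = 0.845579
Of this, 0.294523 comes from 0.985027×0.299 (the ground-station outage=true cases).
So P(ground-station outage | telemetry dropout, attitude-control fault) = 0.294523/0.845579 ≈ 0.348.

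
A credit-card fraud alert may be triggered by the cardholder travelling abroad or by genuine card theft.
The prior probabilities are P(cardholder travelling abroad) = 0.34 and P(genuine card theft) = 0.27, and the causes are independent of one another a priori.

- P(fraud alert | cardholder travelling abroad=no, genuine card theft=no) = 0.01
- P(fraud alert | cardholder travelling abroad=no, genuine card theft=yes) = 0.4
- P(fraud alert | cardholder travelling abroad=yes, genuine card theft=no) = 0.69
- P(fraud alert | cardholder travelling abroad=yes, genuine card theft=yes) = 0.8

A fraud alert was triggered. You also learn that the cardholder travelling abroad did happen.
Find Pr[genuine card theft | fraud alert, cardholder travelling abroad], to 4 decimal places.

Weight on genuine card theft=true, given the evidence: 0.8·0.27 = 0.216000
The normalizing constant is 0.69·0.73 + 0.8·0.27 = 0.719700
P(genuine card theft | fraud alert, cardholder travelling abroad) = 0.216000/0.719700 ≈ 0.3001

Pr[genuine card theft | fraud alert, cardholder travelling abroad] ≈ 0.3001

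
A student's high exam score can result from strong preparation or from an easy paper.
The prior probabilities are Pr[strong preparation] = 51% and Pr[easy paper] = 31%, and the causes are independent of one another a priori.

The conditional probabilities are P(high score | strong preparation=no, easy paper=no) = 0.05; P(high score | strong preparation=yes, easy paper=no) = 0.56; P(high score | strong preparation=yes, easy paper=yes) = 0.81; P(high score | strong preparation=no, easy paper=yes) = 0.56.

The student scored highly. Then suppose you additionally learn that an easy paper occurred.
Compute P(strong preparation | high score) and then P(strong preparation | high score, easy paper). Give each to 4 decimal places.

Sum P(high score|·) weighted by the priors over the 4 (strong preparation, easy paper) configurations:
  P(high score) = 0.05×0.49×0.69 + 0.56×0.49×0.31 + 0.56×0.51×0.69 + 0.81×0.51×0.31
        = 0.016905 + 0.085064 + 0.197064 + 0.128061 = 0.427094
The terms with strong preparation present sum to 0.325125, so
  P(strong preparation | high score) = 0.325125 / 0.427094 ≈ 0.7612

Now condition on the additional information:
Enumerate both values of strong preparation and weight by the priors:
  P(high score | easy paper) = 0.56*0.49 + 0.81*0.51
        = 0.274400 + 0.413100 = 0.687500
Configurations with strong preparation contribute 0.413100, so
  P(strong preparation | high score, easy paper) = 0.413100 / 0.687500 ≈ 0.6009
This is intercausal reasoning (explaining away): once easy paper accounts for the high score, strong preparation becomes less likely.

P(strong preparation | high score) ≈ 0.7612; P(strong preparation | high score, easy paper) ≈ 0.6009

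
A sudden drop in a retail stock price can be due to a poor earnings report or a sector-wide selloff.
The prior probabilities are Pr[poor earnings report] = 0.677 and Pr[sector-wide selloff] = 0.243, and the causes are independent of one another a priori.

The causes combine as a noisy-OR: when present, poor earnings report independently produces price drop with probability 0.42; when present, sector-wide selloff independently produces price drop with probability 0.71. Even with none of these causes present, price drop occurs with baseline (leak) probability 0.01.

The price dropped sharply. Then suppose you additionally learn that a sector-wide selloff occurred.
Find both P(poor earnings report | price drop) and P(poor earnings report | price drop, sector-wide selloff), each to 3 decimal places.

P(poor earnings report | price drop) ≈ 0.859; P(poor earnings report | price drop, sector-wide selloff) ≈ 0.710

Under noisy-OR, P(price drop | causes) = 1 − (1−0.01)·∏(1−qᵢ) over the active causes.
Sum P(price drop|·) weighted by the priors over the 4 (poor earnings report, sector-wide selloff) configurations:
  P(price drop) = 0.01*0.323*0.757 + 0.7129*0.323*0.243 + 0.4258*0.677*0.757 + 0.833482*0.677*0.243
        = 0.002445 + 0.055955 + 0.218218 + 0.137117 = 0.413735
Configurations with poor earnings report contribute 0.355335, so
  P(poor earnings report | price drop) = 0.355335 / 0.413735 ≈ 0.859

Now also conditioning on sector-wide selloff=true:
P(price drop | sector-wide selloff) = 0.7129·0.323 + 0.833482·0.677 = 0.230267 + 0.564267 = 0.794534
Restricting to configurations with poor earnings report present: 0.833482·0.677 = 0.564267.
P(poor earnings report | price drop, sector-wide selloff) = 0.564267 / 0.794534 ≈ 0.710
— sector-wide selloff explains away the evidence for poor earnings report.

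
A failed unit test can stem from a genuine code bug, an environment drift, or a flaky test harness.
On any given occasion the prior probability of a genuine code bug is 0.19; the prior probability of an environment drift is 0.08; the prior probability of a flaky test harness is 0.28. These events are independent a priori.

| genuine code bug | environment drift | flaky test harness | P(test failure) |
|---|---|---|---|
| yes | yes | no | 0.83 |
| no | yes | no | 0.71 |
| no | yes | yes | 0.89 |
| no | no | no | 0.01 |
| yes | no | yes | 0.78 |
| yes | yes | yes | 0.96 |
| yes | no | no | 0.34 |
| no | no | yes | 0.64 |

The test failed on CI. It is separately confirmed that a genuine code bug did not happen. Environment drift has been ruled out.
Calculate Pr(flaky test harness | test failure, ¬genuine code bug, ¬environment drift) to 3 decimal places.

P(test failure | ¬genuine code bug, ¬environment drift) = 0.01×0.72 + 0.64×0.28 = 0.007200 + 0.179200 = 0.186400
The flaky test harness-present share is 0.64×0.28 = 0.179200.
So P(flaky test harness | test failure, ¬genuine code bug, ¬environment drift) = 0.179200/0.186400 ≈ 0.961.

Pr(flaky test harness | test failure, ¬genuine code bug, ¬environment drift) ≈ 0.961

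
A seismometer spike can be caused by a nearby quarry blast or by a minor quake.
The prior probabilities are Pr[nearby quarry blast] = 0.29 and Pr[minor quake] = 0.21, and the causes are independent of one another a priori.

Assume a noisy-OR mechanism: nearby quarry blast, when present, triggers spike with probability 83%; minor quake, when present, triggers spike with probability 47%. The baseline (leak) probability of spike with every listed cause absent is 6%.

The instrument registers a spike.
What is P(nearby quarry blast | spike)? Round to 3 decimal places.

P(nearby quarry blast | spike) ≈ 0.696

Under noisy-OR, P(spike | causes) = 1 − (1−0.06)·∏(1−qᵢ) over the active causes.
For the numerator, keep only nearby quarry blast=true terms: 0.192490 + 0.055742 = 0.248232
Denominator P(spike): 0.06×0.71×0.79 + 0.5018×0.71×0.21 + 0.8402×0.29×0.79 + 0.915306×0.29×0.21 = 0.356704
P(nearby quarry blast | spike) = 0.248232/0.356704 ≈ 0.696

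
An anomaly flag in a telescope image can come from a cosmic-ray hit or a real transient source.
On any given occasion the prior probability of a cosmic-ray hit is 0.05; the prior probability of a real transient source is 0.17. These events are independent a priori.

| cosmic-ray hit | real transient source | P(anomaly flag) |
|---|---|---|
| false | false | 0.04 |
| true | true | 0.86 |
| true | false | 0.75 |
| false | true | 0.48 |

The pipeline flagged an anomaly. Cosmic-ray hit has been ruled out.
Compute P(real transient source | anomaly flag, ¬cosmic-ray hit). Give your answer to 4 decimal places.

P(real transient source | anomaly flag, ¬cosmic-ray hit) ≈ 0.7108

Numerator (weight on configurations with real transient source): 0.48·0.17 = 0.081600
Normalizer over all consistent configurations: 0.04·0.83 + 0.48·0.17 = 0.114800
Posterior = 0.081600 / 0.114800 ≈ 0.7108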